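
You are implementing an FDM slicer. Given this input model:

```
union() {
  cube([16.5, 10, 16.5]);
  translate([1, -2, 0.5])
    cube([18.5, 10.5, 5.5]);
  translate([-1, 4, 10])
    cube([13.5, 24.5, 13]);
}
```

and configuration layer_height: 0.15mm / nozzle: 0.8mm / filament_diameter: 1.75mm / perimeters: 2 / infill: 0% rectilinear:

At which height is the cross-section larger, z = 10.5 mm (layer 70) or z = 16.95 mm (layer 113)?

Layer 70 (z = 10.5): the cube (footprint 16.5×10) is included at this height (area 165.00 mm²); the cube at (1, -2) does not reach this height (z outside [0.5, 6]); the 13.5×24.5 cube at (-1, 4) contributes its full rectangle (area 330.75 mm²); Combining (union): the regions partially overlap — summed areas 495.75 mm² minus the doubly-counted overlap 75.00 mm² gives 420.75 mm² — area = 420.75 mm². So its area = 420.75 mm². Layer 113 (z = 16.95): the cube is absent (z outside [0, 16.5]); the cube at (1, -2) does not reach this height (z outside [0.5, 6]); the cube at (-1, 4) is present — its section is the full 13.5×24.5 rectangle (area 330.75 mm²); Merging all regions: only the 13.5×24.5 cube at (-1, 4) is present, so the union is just that shape — area = 330.75 mm². So its area = 330.75 mm². Layer 70 is larger (420.75 vs 330.75 mm²).

layer 70 (z = 10.5 mm)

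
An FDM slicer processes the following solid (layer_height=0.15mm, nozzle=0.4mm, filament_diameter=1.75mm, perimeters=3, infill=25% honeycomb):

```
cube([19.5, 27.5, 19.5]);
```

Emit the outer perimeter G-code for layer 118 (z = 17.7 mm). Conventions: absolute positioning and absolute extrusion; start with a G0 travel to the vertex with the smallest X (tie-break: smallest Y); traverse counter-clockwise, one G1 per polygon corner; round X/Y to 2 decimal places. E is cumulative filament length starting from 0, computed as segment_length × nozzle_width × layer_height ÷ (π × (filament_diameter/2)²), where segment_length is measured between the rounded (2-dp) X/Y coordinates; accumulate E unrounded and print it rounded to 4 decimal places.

G0 X0.00 Y0.00 Z17.70
G1 X19.50 Y0.00 E0.4864
G1 X19.50 Y27.50 E1.1724
G1 X0.00 Y27.50 E1.6588
G1 X0.00 Y0.00 E2.3448

At z = 17.7 mm: the cube is present — its section is the full 19.5×27.5 rectangle. The outline is a single polygon with 4 vertices. Extrusion per mm of travel: 0.4 × 0.15 / (π × 0.875²) = 0.024945. Accumulating E over each segment gives final E = 2.3448.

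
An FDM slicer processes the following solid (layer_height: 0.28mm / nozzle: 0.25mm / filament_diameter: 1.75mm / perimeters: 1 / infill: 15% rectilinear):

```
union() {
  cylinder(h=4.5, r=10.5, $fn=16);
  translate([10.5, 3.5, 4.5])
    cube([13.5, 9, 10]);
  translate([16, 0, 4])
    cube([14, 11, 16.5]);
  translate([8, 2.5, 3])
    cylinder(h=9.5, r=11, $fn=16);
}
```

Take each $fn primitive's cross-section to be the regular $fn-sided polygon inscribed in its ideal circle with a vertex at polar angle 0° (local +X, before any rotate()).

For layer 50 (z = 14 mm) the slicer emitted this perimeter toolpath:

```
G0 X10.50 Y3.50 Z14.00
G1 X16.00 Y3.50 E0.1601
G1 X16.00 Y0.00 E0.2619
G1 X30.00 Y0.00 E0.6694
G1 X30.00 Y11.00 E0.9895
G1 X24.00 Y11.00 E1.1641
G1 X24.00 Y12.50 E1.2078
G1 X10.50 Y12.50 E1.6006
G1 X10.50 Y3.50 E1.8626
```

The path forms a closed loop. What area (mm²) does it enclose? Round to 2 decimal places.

215.50 mm²

Apply the shoelace formula to the sequence of (X, Y) vertices; enclosed area = 215.50 mm².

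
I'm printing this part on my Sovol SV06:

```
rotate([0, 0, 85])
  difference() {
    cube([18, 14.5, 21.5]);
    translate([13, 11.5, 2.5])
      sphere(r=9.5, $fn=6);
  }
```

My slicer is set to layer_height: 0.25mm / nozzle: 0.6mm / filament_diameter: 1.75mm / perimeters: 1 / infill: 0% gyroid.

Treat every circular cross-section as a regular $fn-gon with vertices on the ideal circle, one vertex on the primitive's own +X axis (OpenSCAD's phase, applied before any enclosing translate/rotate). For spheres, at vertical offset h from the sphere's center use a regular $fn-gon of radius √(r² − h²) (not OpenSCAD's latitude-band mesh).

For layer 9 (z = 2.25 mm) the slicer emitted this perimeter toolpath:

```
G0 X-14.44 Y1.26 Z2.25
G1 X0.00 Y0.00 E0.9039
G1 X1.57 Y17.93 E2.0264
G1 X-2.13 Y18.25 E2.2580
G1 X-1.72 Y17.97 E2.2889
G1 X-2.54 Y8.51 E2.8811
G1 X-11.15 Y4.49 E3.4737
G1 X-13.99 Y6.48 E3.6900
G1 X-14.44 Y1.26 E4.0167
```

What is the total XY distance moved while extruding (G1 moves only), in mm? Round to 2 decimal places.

64.41 mm

Sum the Euclidean lengths of each G1 segment: total = 64.41 mm.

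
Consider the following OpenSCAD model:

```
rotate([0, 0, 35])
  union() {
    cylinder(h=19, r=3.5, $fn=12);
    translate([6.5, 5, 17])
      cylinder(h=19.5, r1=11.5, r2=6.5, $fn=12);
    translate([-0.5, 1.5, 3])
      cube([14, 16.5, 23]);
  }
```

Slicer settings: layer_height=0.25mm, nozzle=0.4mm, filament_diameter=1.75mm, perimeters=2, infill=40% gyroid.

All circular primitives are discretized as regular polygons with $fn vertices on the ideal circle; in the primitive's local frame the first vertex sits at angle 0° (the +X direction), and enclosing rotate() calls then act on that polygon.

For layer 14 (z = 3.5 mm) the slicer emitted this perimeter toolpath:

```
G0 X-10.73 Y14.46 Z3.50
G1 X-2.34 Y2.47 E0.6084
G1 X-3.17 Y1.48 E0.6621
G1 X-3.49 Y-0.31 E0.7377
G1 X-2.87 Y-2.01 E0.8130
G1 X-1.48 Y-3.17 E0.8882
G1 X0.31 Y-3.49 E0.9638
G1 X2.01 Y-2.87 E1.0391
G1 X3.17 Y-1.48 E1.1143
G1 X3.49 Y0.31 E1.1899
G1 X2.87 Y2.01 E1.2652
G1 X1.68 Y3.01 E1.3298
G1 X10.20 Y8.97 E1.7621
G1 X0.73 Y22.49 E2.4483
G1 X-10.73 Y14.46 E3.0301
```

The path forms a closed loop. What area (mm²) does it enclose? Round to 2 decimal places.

262.56 mm²

Apply the shoelace formula to the sequence of (X, Y) vertices; enclosed area = 262.56 mm².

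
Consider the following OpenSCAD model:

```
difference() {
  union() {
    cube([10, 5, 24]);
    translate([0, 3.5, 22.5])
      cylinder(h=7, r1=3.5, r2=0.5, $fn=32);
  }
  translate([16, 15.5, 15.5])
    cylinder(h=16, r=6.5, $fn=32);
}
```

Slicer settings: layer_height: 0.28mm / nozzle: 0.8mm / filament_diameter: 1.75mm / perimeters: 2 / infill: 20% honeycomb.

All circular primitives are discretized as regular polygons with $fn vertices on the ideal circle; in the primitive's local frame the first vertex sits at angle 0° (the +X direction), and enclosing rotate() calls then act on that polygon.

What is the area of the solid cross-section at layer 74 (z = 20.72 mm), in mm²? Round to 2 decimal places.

At z = 20.72 mm: the cube is present — its section is the full 10×5 rectangle (area 50.00 mm²); the cone at (0, 3.5) is not intersected at this z (z outside [22.5, 29.5]); Taking the union: only the 10×5 cube is present, so the union is just that shape — area = 50.00 mm²; the r=6.5 cylinder at (16, 15.5) contributes a regular 32-gon of circumradius 6.5 (area = (32/2)·6.500²·sin(360°/32) = 131.88 mm²); After the difference (first − rest): starting from that combined region (50.00 mm²), the r=6.5 cylinder at (16, 15.5) misses the remaining region (no effect) — area = 50.00 mm². Overall, the cross-section is a single solid region. Net area = 50.00 mm².

50.00 mm²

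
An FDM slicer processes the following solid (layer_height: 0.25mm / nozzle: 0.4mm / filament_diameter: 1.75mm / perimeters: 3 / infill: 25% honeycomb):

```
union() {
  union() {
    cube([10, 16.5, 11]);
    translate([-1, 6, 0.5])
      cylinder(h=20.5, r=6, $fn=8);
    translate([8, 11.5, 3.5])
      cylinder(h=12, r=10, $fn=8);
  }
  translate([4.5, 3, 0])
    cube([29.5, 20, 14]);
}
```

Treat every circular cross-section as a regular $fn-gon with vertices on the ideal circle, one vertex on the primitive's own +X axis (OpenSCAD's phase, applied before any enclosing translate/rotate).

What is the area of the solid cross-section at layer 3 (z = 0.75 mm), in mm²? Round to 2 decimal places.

743.25 mm²

At z = 0.75 mm: the cube is present — its section is the full 10×16.5 rectangle (area 165.00 mm²); the r=6 cylinder at (-1, 6) gives a regular 8-gon of circumradius 6 (constant along its height) (area = (8/2)·6.000²·sin(360°/8) = 101.82 mm²); the cylinder at (8, 11.5) is not intersected at this z (z outside [3.5, 15.5]); Merging all regions: the regions partially overlap — summed areas 266.82 mm² minus the doubly-counted overlap 39.33 mm² gives 227.50 mm² — area = 227.50 mm²; the cube at (4.5, 3) is present — its section is the full 29.5×20 rectangle (area 590.00 mm²); Merging all regions: the regions partially overlap — summed areas 817.50 mm² minus the doubly-counted overlap 74.25 mm² gives 743.25 mm² — area = 743.25 mm². Overall, the cross-section is a single solid region. Net area = 743.25 mm².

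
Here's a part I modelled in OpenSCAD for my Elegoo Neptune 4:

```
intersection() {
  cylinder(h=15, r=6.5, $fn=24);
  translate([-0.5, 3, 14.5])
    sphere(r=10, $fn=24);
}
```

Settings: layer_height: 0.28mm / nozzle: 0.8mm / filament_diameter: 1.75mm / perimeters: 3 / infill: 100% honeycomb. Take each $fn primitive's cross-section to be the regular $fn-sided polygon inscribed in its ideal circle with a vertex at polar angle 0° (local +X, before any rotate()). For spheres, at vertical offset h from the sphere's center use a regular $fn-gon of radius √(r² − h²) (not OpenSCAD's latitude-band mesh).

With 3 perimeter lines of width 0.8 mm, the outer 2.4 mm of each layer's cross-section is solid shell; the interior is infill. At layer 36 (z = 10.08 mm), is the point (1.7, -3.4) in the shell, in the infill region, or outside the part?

At z = 10.08 mm: the cylinder: section is a regular 24-gon, circumradius r=6.5; the sphere at (-0.5, 3): section is a regular 24-gon, circumradius = √(r²−h²) = √(10²−4.42²) = 8.970; Keeping only the common overlap: the r=10 sphere at (-0.5, 3) partially overlaps the r=6.5 cylinder; clipping to the common part keeps 127.52 mm² — 1 connected region. Overall, the cross-section is a single solid region. The nearest boundary edge runs (3.99, -4.77)→(1.82, -5.66); distance from the point to it = 2.14 mm. The point is inside the cross-section, 2.14 mm from the nearest boundary — within the 2.4 mm shell band (3 × 0.8).

shell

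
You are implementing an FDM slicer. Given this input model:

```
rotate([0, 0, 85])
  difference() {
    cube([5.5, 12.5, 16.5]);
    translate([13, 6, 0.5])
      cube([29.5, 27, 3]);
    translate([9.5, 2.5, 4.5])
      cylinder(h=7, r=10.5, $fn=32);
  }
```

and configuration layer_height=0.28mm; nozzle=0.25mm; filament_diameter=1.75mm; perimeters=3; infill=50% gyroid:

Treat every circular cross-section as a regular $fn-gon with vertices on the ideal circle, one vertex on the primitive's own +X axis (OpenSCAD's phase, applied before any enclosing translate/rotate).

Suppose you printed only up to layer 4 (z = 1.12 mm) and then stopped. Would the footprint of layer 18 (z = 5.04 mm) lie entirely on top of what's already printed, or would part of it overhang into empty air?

Compare the two slices. At z = 1.12: the cube is present — its section is the full 5.5×12.5 rectangle (area 68.75 mm²); the cube at (13, 6) (footprint 29.5×27) is included at this height (area 796.50 mm²); the cylinder at (9.5, 2.5) does not reach this height (z outside [4.5, 11.5]); After the difference (first − rest): starting from the 5.5×12.5 cube (68.75 mm²), the 29.5×27 cube at (13, 6) misses the remaining region (no effect) — area = 68.75 mm²; (rotated 85° about Z; rotation is an isometry so areas/perimeters/island counts are preserved). At z = 5.04: the cube (footprint 5.5×12.5) is included at this height (area 68.75 mm²); the cube at (13, 6) is not intersected at this z (z outside [0.5, 3.5]); the cylinder at (9.5, 2.5): section is a regular 32-gon, circumradius r=10.5 (area = (32/2)·10.500²·sin(360°/32) = 344.14 mm²); Subtracting the remaining from the first: starting from the 5.5×12.5 cube (68.75 mm²), the r=10.5 cylinder at (9.5, 2.5) partially overlaps it — only the 56.10 mm² overlap (of its 344.14 mm²) is removed, clipping the outline — area = 12.65 mm²; (whole slice rotated 85° about Z — lengths, areas and connectivity unchanged). Checking containment: the cross-section at z = 5.04 is a subset of the cross-section at z = 1.12.

entirely on top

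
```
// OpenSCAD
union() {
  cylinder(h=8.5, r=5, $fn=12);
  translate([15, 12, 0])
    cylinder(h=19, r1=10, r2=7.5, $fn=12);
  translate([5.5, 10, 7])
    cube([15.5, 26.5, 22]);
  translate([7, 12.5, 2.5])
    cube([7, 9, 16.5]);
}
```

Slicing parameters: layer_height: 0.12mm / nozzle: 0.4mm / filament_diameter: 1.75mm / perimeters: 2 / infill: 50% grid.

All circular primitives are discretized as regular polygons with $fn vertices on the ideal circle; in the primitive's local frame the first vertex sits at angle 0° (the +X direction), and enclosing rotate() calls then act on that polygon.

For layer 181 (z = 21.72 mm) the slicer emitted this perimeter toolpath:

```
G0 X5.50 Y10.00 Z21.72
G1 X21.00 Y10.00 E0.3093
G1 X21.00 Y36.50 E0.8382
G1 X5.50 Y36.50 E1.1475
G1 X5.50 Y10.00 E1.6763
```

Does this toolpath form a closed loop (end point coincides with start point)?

Start point (G0): (5.50, 10.00). End point (last G1): the path returns to the start — closed.

yes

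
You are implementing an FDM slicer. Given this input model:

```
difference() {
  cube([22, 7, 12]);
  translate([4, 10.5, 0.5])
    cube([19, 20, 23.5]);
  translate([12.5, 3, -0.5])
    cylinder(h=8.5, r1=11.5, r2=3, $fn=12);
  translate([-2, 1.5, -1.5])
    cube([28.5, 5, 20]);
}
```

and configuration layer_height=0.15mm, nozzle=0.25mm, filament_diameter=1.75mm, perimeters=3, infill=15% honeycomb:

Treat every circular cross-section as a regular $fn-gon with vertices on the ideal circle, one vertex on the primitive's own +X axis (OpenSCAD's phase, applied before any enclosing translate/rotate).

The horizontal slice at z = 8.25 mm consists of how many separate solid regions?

At z = 8.25 mm: the cube (footprint 22×7) is included at this height; the cube at (4, 10.5) is present — its section is the full 19×20 rectangle; the cone at (12.5, 3) does not reach this height (z outside [-0.5, 8]); the cube at (-2, 1.5) (footprint 28.5×5) is included at this height; Taking the first minus the rest: starting from the 22×7 cube, the 19×20 cube at (4, 10.5) misses the remaining region (no effect); the 28.5×5 cube at (-2, 1.5) partially overlaps it — only the 110.00 mm² overlap (of its 142.50 mm²) is removed, clipping the outline — 2 connected regions. The result has 2 disconnected regions.

2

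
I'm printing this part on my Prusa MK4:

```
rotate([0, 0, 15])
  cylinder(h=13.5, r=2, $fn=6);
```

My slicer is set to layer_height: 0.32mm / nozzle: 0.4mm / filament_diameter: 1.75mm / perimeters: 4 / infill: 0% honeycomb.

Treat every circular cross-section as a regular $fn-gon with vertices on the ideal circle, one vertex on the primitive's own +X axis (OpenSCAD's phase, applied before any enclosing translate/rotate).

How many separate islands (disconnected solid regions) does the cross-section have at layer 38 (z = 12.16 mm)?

1

At z = 12.16 mm: the r=2 cylinder contributes a regular 6-gon of circumradius 2; (whole slice rotated 15° about Z — lengths, areas and connectivity unchanged). Overall, the cross-section is a single solid region. Island count = 1.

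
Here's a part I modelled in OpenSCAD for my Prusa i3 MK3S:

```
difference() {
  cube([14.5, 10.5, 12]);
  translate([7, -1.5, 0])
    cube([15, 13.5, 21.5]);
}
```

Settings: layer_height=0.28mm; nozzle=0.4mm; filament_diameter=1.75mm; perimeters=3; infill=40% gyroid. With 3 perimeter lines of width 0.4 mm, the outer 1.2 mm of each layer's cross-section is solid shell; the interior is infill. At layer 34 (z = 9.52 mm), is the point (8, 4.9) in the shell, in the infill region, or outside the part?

At z = 9.52 mm: the 14.5×10.5 cube contributes its full rectangle; the cube at (7, -1.5) is present — its section is the full 15×13.5 rectangle; Subtracting the remaining from the first: starting from the 14.5×10.5 cube, the 15×13.5 cube at (7, -1.5) partially overlaps it — only the 78.75 mm² overlap (of its 202.50 mm²) is removed, clipping the outline — 1 connected region. Overall, the cross-section is a single solid region. The nearest boundary edge runs (7.00, 10.50)→(7.00, 0.00); distance from the point to it = 1.00 mm. The point is not inside any of the regions above, so it lies outside the cross-section (1.00 mm from the nearest boundary).

outside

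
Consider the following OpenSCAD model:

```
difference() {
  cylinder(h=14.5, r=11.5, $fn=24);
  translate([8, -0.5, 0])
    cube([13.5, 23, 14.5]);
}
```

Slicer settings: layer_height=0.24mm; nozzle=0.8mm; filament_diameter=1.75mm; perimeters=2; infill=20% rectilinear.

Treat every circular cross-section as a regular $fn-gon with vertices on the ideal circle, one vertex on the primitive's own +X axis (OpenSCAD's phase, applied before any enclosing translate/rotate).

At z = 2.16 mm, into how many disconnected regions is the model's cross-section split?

1

At z = 2.16 mm: the r=11.5 cylinder contributes a regular 24-gon of circumradius 11.5; the cube at (8, -0.5) is present — its section is the full 13.5×23 rectangle; Taking the first minus the rest: starting from the r=11.5 cylinder, the 13.5×23 cube at (8, -0.5) partially overlaps it — only the 21.09 mm² overlap (of its 310.50 mm²) is removed, clipping the outline — 1 connected region. The result has 1 disconnected region.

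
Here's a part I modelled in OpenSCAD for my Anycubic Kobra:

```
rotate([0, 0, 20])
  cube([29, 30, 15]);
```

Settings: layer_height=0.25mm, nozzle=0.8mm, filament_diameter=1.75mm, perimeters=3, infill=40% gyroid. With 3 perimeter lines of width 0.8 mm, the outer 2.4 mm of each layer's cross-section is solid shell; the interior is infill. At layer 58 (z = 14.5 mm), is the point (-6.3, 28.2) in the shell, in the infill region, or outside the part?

At z = 14.5 mm: the cube is present — its section is the full 29×30 rectangle; (whole slice rotated 20° about Z — lengths, areas and connectivity unchanged). Overall, the cross-section is a single solid region. Undo the 20° rotation: the query point maps to (3.725, 28.654) in the un-rotated model frame. The nearest boundary edge runs (29.00, 30.00)→(0.00, 30.00); distance from the point to it = 1.35 mm. The point is inside the cross-section, 1.35 mm from the nearest boundary — within the 2.4 mm shell band (3 × 0.8).

shell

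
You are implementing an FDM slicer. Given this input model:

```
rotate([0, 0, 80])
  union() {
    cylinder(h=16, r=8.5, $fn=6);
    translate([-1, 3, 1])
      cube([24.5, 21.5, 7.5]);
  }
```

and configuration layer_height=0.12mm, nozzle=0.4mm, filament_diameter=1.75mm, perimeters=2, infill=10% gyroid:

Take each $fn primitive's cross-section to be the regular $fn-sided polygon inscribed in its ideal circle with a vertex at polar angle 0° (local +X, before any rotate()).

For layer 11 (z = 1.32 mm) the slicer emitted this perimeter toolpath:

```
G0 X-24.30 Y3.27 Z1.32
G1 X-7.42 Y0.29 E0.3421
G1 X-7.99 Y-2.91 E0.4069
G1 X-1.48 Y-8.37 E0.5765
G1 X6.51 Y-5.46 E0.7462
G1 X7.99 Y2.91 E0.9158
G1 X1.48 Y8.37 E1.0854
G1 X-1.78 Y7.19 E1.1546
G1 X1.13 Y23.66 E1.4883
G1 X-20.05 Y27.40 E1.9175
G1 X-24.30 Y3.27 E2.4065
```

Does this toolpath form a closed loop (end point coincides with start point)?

yes

Start point (G0): (-24.30, 3.27). End point (last G1): the path returns to the start — closed.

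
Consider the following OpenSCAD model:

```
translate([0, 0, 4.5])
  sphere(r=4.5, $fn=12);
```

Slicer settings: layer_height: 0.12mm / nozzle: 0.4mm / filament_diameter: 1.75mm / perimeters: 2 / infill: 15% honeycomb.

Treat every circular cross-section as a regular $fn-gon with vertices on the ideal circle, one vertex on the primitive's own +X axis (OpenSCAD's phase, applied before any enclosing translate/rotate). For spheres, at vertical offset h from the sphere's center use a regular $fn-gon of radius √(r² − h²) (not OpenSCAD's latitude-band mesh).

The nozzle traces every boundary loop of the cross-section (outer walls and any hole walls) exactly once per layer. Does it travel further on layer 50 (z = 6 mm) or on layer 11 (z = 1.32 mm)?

layer 50 (z = 6 mm)

Layer 50 (z = 6): the r=4.5 sphere slices to a regular 12-gon of circumradius 4.243 (√(r²−h²) with h=1.5 from center) (perimeter = 2·12·4.243·sin(180°/12) = 26.35 mm). So its perimeter = 26.35 mm. Layer 11 (z = 1.32): the sphere: section is a regular 12-gon, circumradius = √(r²−h²) = √(4.5²−3.18²) = 3.184 (perimeter = 2·12·3.184·sin(180°/12) = 19.78 mm). So its perimeter = 19.78 mm. Layer 50 is larger (26.35 vs 19.78 mm).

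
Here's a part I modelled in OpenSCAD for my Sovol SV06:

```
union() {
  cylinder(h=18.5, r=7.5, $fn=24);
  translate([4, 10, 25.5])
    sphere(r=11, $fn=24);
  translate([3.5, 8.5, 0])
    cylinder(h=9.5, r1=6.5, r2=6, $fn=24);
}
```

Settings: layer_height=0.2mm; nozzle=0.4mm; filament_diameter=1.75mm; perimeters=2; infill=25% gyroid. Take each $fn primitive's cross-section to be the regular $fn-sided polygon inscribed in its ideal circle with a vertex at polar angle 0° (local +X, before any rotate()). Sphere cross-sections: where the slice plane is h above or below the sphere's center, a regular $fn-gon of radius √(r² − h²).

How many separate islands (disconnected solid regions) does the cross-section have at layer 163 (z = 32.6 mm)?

1

At z = 32.6 mm: the cylinder is not intersected at this z (z outside [0, 18.5]); the sphere at (4, 10): section is a regular 24-gon, circumradius = √(r²−h²) = √(11²−7.1²) = 8.402; the cone at (3.5, 8.5) is not intersected at this z (z outside [0, 9.5]); Merging all regions: only the r=11 sphere at (4, 10) is present, so the union is just that shape — 1 connected region. Overall, the cross-section is a single solid region. Island count = 1.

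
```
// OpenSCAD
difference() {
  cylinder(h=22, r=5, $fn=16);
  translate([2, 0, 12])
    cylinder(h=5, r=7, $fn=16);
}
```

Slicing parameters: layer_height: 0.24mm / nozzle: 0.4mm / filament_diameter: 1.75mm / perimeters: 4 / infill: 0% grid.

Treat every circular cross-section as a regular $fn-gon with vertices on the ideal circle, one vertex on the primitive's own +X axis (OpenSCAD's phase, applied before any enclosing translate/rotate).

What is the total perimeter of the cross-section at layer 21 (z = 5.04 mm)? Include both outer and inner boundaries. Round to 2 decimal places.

31.21 mm

At z = 5.04 mm: the r=5 cylinder gives a regular 16-gon of circumradius 5 (constant along its height) (perimeter = 2·16·5.000·sin(180°/16) = 31.21 mm); the cylinder at (2, 0) is not intersected at this z (z outside [12, 17]); After the difference (first − rest): none of the subtracted shapes is present at this height, so the r=5 cylinder is unchanged — boundary = 31.21 mm. Overall, the cross-section is a single solid region. Total boundary length (outer) = 31.21 mm.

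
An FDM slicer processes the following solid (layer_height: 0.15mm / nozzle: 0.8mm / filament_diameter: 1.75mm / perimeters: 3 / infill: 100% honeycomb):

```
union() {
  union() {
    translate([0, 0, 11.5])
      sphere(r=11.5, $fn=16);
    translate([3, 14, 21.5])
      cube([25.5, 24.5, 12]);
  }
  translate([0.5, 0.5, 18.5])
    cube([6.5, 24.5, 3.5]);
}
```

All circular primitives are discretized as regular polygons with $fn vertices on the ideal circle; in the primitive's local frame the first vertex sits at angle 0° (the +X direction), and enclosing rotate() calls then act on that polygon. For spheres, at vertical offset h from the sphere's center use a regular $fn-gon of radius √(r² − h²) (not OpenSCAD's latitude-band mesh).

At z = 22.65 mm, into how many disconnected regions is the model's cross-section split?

At z = 22.65 mm: the r=11.5 sphere slices to a regular 16-gon of circumradius 2.816 (√(r²−h²) with h=11.15 from center); the cube at (3, 14) (footprint 25.5×24.5) is included at this height; Combining (union): the 2 present regions are separate (no shared area or edge), so areas and boundary lengths simply add and each stays a separate island — 2 connected regions; the cube at (0.5, 0.5) is absent (z outside [18.5, 22]); Combining (union): only that combined region is present, so the union is just that shape — 2 connected regions. The result has 2 disconnected regions.

2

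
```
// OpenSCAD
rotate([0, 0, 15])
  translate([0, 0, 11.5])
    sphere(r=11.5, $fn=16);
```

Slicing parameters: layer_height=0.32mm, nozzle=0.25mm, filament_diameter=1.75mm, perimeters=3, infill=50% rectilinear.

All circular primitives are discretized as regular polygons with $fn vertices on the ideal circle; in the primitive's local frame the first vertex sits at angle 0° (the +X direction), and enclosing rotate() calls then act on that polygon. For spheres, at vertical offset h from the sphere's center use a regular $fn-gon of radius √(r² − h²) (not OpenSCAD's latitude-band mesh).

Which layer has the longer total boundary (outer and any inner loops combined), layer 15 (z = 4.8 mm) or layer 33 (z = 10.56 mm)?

Layer 15 (z = 4.8): the r=11.5 sphere contributes a regular 16-gon of circumradius √(11.5²−6.7²) = 9.347 (perimeter = 2·16·9.347·sin(180°/16) = 58.35 mm); (rotated 15° about Z; rotation is an isometry so areas/perimeters/island counts are preserved). So its perimeter = 58.35 mm. Layer 33 (z = 10.56): the r=11.5 sphere slices to a regular 16-gon of circumradius 11.462 (√(r²−h²) with h=0.94 from center) (perimeter = 2·16·11.462·sin(180°/16) = 71.55 mm); (rotated 15° about Z; rotation is an isometry so areas/perimeters/island counts are preserved). So its perimeter = 71.55 mm. Layer 33 is larger (71.55 vs 58.35 mm).

layer 33 (z = 10.56 mm)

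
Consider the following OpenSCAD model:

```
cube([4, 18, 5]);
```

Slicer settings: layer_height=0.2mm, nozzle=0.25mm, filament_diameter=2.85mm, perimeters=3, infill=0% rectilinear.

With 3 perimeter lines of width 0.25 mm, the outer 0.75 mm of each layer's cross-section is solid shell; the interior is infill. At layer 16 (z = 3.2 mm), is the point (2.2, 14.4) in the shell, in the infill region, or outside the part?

At z = 3.2 mm: the cube (footprint 4×18) is included at this height. Overall, the cross-section is a single solid region. The nearest boundary edge runs (4.00, 0.00)→(4.00, 18.00); distance from the point to it = 1.80 mm. The point is inside the cross-section and 1.80 mm from the nearest boundary — more than the 0.75 mm shell width (3 × 0.25), so it's in the infill interior.

infill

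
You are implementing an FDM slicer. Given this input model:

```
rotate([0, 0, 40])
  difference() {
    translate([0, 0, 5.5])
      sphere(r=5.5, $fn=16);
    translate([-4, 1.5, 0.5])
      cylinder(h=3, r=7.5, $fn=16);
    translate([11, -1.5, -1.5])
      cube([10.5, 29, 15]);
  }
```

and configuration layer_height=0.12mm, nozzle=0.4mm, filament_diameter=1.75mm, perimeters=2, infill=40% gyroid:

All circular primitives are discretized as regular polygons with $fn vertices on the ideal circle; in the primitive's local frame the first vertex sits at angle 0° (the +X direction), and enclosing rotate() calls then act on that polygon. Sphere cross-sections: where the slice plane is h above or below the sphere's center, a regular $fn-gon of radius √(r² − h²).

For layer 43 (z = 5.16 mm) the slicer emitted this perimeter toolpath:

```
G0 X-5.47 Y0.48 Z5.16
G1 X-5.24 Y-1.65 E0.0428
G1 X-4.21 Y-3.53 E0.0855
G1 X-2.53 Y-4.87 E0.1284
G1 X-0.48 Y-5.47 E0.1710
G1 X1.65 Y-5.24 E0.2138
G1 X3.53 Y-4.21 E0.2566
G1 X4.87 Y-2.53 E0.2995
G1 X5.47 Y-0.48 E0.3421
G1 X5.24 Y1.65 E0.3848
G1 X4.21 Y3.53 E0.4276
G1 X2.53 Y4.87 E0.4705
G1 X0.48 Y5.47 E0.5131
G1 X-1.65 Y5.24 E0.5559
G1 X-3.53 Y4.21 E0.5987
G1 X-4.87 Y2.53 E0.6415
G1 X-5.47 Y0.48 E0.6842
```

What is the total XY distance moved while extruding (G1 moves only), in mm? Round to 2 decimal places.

34.28 mm

Sum the Euclidean lengths of each G1 segment: total = 34.28 mm.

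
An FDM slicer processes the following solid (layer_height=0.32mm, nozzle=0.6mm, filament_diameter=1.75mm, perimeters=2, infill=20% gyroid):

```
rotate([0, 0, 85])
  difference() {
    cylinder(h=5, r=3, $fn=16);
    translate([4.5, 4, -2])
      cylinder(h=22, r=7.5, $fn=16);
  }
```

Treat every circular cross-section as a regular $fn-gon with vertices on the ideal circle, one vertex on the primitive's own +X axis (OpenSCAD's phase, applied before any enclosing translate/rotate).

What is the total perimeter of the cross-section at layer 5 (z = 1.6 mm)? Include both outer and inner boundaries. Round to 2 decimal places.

At z = 1.6 mm: the cylinder: section is a regular 16-gon, circumradius r=3 (perimeter = 2·16·3.000·sin(180°/16) = 18.73 mm); the r=7.5 cylinder at (4.5, 4) contributes a regular 16-gon of circumradius 7.5 (perimeter = 2·16·7.500·sin(180°/16) = 46.82 mm); Subtracting the remaining from the first: starting from the r=3 cylinder, the r=7.5 cylinder at (4.5, 4) partially overlaps it — only the 20.71 mm² overlap (of its 172.21 mm²) is removed, clipping the outline — boundary = 13.48 mm; (whole slice rotated 85° about Z — lengths, areas and connectivity unchanged). Overall, the cross-section is a single solid region. Total boundary length (outer) = 13.48 mm.

13.48 mm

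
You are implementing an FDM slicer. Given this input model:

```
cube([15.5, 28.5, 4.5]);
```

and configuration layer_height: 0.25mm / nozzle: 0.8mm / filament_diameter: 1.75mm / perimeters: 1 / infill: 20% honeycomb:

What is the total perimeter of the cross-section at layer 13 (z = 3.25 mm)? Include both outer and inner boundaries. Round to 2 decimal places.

88.00 mm

At z = 3.25 mm: the cube is present — its section is the full 15.5×28.5 rectangle (perimeter 88.00 mm). Overall, the cross-section is a single solid region. Total boundary length (outer) = 88.00 mm.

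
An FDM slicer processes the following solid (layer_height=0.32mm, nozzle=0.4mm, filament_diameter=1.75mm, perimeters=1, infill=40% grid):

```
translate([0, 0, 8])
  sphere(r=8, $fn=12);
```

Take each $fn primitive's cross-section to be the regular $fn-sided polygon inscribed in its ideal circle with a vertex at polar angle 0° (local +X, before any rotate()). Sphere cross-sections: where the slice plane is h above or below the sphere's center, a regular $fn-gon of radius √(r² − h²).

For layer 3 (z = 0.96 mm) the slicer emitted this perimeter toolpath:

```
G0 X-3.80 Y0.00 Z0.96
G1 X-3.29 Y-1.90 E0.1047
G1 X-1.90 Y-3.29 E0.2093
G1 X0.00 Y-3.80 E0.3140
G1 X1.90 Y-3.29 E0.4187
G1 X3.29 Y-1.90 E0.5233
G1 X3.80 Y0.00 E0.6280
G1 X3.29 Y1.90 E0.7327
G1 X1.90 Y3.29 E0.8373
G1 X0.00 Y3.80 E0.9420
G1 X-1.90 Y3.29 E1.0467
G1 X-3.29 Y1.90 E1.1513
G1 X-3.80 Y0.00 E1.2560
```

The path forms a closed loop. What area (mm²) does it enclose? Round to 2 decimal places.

Apply the shoelace formula to the sequence of (X, Y) vertices; enclosed area = 43.31 mm².

43.31 mm²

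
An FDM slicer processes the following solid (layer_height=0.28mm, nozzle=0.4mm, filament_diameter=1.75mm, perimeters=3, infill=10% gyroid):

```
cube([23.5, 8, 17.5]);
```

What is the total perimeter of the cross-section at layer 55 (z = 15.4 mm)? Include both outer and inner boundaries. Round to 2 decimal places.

63.00 mm

At z = 15.4 mm: the cube (footprint 23.5×8) is included at this height (perimeter 63.00 mm). Overall, the cross-section is a single solid region. Total boundary length (outer) = 63.00 mm.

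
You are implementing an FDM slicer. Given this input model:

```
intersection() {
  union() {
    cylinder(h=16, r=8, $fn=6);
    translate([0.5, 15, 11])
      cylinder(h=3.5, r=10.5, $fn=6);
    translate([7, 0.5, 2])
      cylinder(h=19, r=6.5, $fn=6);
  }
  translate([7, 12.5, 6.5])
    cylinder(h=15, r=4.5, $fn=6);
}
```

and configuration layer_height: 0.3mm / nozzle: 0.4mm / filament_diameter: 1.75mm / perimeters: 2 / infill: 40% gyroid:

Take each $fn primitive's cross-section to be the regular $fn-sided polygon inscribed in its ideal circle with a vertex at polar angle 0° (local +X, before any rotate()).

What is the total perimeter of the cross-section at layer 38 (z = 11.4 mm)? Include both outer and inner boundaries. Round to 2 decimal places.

25.06 mm

At z = 11.4 mm: the cylinder: section is a regular 6-gon, circumradius r=8 (perimeter = 2·6·8.000·sin(180°/6) = 48.00 mm); the r=10.5 cylinder at (0.5, 15) gives a regular 6-gon of circumradius 10.5 (constant along its height) (perimeter = 2·6·10.500·sin(180°/6) = 63.00 mm); the r=6.5 cylinder at (7, 0.5) gives a regular 6-gon of circumradius 6.5 (constant along its height) (perimeter = 2·6·6.500·sin(180°/6) = 39.00 mm); Merging all regions: the regions partially overlap (shared area 56.76 mm²), so the edge portions inside another operand are dropped and the merged outline is re-measured after clipping — boundary = 99.88 mm; the cylinder at (7, 12.5): section is a regular 6-gon, circumradius r=4.5 (perimeter = 2·6·4.500·sin(180°/6) = 27.00 mm); Keeping only the common overlap: the r=4.5 cylinder at (7, 12.5) partially overlaps that combined region; clipping to the common part keeps 43.40 mm² — boundary = 25.06 mm. Overall, the cross-section is a single solid region. Total boundary length (outer) = 25.06 mm.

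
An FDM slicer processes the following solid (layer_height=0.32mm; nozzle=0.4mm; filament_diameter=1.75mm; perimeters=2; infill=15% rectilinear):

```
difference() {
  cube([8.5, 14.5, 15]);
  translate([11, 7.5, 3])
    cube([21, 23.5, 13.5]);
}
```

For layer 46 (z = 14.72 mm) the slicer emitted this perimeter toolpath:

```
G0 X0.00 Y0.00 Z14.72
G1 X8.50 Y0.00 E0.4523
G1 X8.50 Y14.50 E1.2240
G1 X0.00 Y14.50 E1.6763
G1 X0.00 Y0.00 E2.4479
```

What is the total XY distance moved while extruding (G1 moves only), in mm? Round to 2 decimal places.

Sum the Euclidean lengths of each G1 segment: total = 46.00 mm.

46.00 mm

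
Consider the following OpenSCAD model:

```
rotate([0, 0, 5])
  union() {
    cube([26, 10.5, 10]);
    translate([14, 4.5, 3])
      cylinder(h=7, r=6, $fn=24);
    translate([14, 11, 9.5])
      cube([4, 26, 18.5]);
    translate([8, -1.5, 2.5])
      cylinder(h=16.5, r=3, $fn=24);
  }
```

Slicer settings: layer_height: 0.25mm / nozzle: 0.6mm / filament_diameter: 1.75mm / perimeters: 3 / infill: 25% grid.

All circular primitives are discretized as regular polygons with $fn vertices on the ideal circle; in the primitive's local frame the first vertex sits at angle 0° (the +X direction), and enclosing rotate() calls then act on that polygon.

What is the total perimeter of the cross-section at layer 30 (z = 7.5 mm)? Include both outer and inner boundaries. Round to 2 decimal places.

80.03 mm

At z = 7.5 mm: the 26×10.5 cube contributes its full rectangle (perimeter 73.00 mm); the r=6 cylinder at (14, 4.5) gives a regular 24-gon of circumradius 6 (constant along its height) (perimeter = 2·24·6.000·sin(180°/24) = 37.59 mm); the cube at (14, 11) does not reach this height (z outside [9.5, 28]); the r=3 cylinder at (8, -1.5) gives a regular 24-gon of circumradius 3 (constant along its height) (perimeter = 2·24·3.000·sin(180°/24) = 18.80 mm); Taking the union: the regions partially overlap (shared area 109.52 mm²), so the edge portions inside another operand are dropped and the merged outline is re-measured after clipping — boundary = 80.03 mm; (rotated 5° about Z; rotation is an isometry so areas/perimeters/island counts are preserved). Overall, the cross-section is a single solid region. Total boundary length (outer) = 80.03 mm.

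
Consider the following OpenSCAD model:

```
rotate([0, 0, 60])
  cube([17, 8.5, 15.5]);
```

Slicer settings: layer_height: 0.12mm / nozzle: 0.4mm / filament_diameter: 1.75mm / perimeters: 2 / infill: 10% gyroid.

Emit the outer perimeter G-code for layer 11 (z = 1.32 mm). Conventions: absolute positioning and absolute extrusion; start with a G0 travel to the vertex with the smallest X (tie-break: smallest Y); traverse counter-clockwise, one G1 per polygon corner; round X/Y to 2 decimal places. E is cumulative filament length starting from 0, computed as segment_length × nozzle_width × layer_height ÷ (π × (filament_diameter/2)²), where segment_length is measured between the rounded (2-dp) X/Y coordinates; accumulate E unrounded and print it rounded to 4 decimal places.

G0 X-7.36 Y4.25 Z1.32
G1 X0.00 Y0.00 E0.1696
G1 X8.50 Y14.72 E0.5088
G1 X1.14 Y18.97 E0.6784
G1 X-7.36 Y4.25 E1.0176

At z = 1.32 mm: the cube (footprint 17×8.5) is included at this height; (whole slice rotated 60° about Z — lengths, areas and connectivity unchanged). The outline is a single polygon with 4 vertices. Extrusion per mm of travel: 0.4 × 0.12 / (π × 0.875²) = 0.019956. Accumulating E over each segment gives final E = 1.0176.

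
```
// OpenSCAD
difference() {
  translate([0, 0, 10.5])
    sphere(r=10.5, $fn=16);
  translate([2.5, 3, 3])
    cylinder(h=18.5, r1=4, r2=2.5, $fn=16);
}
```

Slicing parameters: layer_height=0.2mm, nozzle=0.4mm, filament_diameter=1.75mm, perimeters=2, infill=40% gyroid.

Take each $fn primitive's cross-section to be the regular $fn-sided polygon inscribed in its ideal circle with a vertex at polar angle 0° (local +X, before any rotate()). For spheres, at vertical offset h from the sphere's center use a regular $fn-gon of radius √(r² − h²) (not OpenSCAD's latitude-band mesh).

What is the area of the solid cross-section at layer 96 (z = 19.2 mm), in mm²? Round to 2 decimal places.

At z = 19.2 mm: the sphere: section is a regular 16-gon, circumradius = √(r²−h²) = √(10.5²−8.7²) = 5.879 (area = (16/2)·5.879²·sin(360°/16) = 105.80 mm²); the cone at (2.5, 3) (r1=4→r2=2.5) has section circumradius 2.686 here — a regular 16-gon (area = (16/2)·2.686²·sin(360°/16) = 22.10 mm²); After the difference (first − rest): starting from the r=10.5 sphere (105.80 mm²), the cone at (2.5, 3) partially overlaps it — only the 19.68 mm² overlap (of its 22.10 mm²) is removed, clipping the outline — area = 86.12 mm². Overall, the cross-section is a single solid region. Net area = 86.12 mm².

86.12 mm²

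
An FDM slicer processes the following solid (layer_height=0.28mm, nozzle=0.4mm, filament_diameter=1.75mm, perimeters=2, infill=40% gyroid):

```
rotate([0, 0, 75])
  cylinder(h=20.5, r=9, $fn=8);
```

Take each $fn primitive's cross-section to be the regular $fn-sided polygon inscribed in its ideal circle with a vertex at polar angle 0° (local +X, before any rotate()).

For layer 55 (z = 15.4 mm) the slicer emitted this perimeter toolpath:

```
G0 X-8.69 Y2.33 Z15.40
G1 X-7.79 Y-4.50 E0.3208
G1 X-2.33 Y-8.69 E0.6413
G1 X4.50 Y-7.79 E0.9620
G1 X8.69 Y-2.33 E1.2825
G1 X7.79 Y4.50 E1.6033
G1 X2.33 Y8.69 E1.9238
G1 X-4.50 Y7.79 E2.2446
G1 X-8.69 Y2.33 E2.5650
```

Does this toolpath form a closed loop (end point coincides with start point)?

yes

Start point (G0): (-8.69, 2.33). End point (last G1): the path returns to the start — closed.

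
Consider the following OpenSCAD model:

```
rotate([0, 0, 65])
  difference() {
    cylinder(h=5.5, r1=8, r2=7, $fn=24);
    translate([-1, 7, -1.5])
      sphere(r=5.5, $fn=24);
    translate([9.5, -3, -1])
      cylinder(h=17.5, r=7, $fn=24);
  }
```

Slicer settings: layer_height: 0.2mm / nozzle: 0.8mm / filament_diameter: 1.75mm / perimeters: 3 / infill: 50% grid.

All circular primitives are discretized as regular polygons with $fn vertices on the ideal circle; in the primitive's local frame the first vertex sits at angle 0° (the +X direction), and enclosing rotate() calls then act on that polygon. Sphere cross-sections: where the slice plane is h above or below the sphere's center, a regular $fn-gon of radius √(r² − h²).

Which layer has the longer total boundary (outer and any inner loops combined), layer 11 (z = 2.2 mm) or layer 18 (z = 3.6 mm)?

Layer 11 (z = 2.2): the cone: at t=0.400 of its height the radius interpolates to r₁+(r₂−r₁)t = 7.600, giving a regular 24-gon of that circumradius (perimeter = 2·24·7.600·sin(180°/24) = 47.62 mm); the sphere at (-1, 7): section is a regular 24-gon, circumradius = √(r²−h²) = √(5.5²−3.7²) = 4.069 (perimeter = 2·24·4.069·sin(180°/24) = 25.50 mm); the r=7 cylinder at (9.5, -3) gives a regular 24-gon of circumradius 7 (constant along its height) (perimeter = 2·24·7.000·sin(180°/24) = 43.86 mm); After the difference (first − rest): starting from the cone, the r=5.5 sphere at (-1, 7) partially overlaps it — only the 26.59 mm² overlap (of its 51.43 mm²) is removed, clipping the outline; the r=7 cylinder at (9.5, -3) partially overlaps it — only the 33.18 mm² overlap (of its 152.19 mm²) is removed, clipping the outline — boundary = 50.85 mm; (whole slice rotated 65° about Z — lengths, areas and connectivity unchanged). So its perimeter = 50.85 mm. Layer 18 (z = 3.6): the cone: at t=0.655 of its height the radius interpolates to r₁+(r₂−r₁)t = 7.345, giving a regular 24-gon of that circumradius (perimeter = 2·24·7.345·sin(180°/24) = 46.02 mm); the r=5.5 sphere at (-1, 7) contributes a regular 24-gon of circumradius √(5.5²−5.1²) = 2.059 (perimeter = 2·24·2.059·sin(180°/24) = 12.90 mm); the r=7 cylinder at (9.5, -3) contributes a regular 24-gon of circumradius 7 (perimeter = 2·24·7.000·sin(180°/24) = 43.86 mm); After the difference (first − rest): starting from the cone, the r=5.5 sphere at (-1, 7) partially overlaps it — only the 7.13 mm² overlap (of its 13.17 mm²) is removed, clipping the outline; the r=7 cylinder at (9.5, -3) partially overlaps it — only the 30.27 mm² overlap (of its 152.19 mm²) is removed, clipping the outline — boundary = 48.30 mm; (whole slice rotated 65° about Z — lengths, areas and connectivity unchanged). So its perimeter = 48.30 mm. Layer 11 is larger (50.85 vs 48.30 mm).

layer 11 (z = 2.2 mm)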